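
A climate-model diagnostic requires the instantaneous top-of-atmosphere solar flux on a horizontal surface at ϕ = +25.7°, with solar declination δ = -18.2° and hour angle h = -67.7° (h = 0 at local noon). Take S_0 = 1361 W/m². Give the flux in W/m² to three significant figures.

cos θ_z = sin ϕ sin δ + cos ϕ cos δ cos h = -0.135447 + 0.324814 = 0.189367.
Flux = S_0 · cos θ_z = 1361 × 0.189367 = 257.7 W/m².

258 W/m²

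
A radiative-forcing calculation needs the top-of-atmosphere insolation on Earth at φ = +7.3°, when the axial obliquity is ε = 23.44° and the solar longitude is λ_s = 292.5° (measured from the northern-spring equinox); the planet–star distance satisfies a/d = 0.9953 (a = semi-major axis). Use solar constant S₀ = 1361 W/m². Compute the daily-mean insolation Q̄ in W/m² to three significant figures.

Q̄ ≈ 365 W/m²

Solar declination: sin δ = sin ε · sin λ_s = sin 23.44° × sin 292.5° = -0.36751, so δ = -21.562°.
cos H₀ = −tan(+7.3°) tan(-21.562°) = 0.0506, H₀ = 1.5202 rad.
Bracket: H₀ sin φ sin δ + cos φ cos δ sin H₀ = 1.5202×0.12706×-0.36751 + 0.99189×0.93002×0.99872 = -0.070987 + 0.921297 = 0.850310.
Inverse-square distance factor (a/d)² = 0.9953² = 0.990622.
Q̄ = (S₀/π) × 0.990622 × [bracket] = (1361/π) × 0.990622 × 0.850310 = 364.9 W/m².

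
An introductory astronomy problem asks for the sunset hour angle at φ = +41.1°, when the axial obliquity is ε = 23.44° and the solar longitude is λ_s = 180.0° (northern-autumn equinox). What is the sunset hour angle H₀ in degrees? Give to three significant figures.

H₀ = 90.0°

Solar declination: sin δ = sin ε · sin λ_s = sin 23.44° × sin 180.0° = 0.00000, so δ = +0.000°.
cos H₀ = −tan φ · tan δ = −tan(+41.1°) × tan(+0.000°) = -0.0000, so H₀ = 1.5708 rad = 90.00°.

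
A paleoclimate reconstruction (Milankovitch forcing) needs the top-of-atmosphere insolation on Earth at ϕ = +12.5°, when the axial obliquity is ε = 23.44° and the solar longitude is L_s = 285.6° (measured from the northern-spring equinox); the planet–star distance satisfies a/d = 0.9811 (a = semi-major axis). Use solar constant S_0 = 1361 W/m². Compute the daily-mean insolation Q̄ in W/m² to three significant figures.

Q̄ ≈ 323 W/m²

Solar declination: sin δ = sin ε · sin L_s = sin 23.44° × sin 285.6° = -0.38313, so δ = -22.528°.
cos h₀ = −tan(+12.5°) tan(-22.528°) = 0.0920, h₀ = 1.4787 rad.
Bracket: h₀ sin ϕ sin δ + cos ϕ cos δ sin h₀ = 1.4787×0.21644×-0.38313 + 0.97630×0.92369×0.99576 = -0.122621 + 0.897975 = 0.775354.
Inverse-square distance factor (a/d)² = 0.9811² = 0.962557.
Q̄ = (S_0/π) × 0.962557 × [bracket] = (1361/π) × 0.962557 × 0.775354 = 323.3 W/m².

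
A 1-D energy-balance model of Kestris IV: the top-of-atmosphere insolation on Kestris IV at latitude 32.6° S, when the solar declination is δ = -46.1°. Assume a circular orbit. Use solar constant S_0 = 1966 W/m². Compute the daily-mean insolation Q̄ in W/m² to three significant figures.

cos h₀ = −tan(-32.6°) tan(-46.100°) = -0.6646, h₀ = 2.2977 rad.
Bracket: h₀ sin ϕ sin δ + cos ϕ cos δ sin h₀ = 2.2977×-0.53877×-0.72055 + 0.84245×0.69340×0.74723 = 0.891992 + 0.436498 = 1.328490.
Q̄ = (S_0/π) × [bracket] = (1966/π) × 1.328490 = 831.4 W/m².

Q̄ ≈ 831 W/m²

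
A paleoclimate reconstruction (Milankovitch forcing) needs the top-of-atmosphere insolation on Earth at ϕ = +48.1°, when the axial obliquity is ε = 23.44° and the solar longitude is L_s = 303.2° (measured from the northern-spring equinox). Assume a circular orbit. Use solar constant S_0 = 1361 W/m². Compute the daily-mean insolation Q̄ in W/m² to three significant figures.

Q̄ ≈ 126 W/m²

Solar declination: sin δ = sin ε · sin L_s = sin 23.44° × sin 303.2° = -0.33286, so δ = -19.442°.
cos h₀ = −tan(+48.1°) tan(-19.442°) = 0.3934, h₀ = 1.1665 rad.
Bracket: h₀ sin ϕ sin δ + cos ϕ cos δ sin h₀ = 1.1665×0.74431×-0.33286 + 0.66783×0.94298×0.91936 = -0.289002 + 0.578967 = 0.289965.
Q̄ = (S_0/π) × [bracket] = (1361/π) × 0.289965 = 125.6 W/m².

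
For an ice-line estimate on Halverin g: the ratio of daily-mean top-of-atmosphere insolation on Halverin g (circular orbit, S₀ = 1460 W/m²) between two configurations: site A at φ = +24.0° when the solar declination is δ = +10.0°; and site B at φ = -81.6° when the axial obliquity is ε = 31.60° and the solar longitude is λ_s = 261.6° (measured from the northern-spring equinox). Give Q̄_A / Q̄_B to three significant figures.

Q̄_A / Q̄_B ≈ 0.629

— Configuration A (φ=+24.0°):
cos H₀ = −tan(+24.0°) tan(+10.000°) = -0.0785, H₀ = 1.6494 rad.
Bracket: H₀ sin φ sin δ + cos φ cos δ sin H₀ = 1.6494×0.40674×0.17365 + 0.91355×0.98481×0.99691 = 0.116498 + 0.896893 = 1.013391.
Q̄ = (S₀/π) × [bracket] = (1460/π) × 1.013391 = 470.96 W/m².
— Configuration B (φ=-81.6°):
Solar declination: sin δ = sin ε · sin λ_s = sin 31.60° × sin 261.6° = -0.51836, so δ = -31.223°.
cos H₀ = −tan(-81.6°) tan(-31.223°) = -4.1049 ≤ −1 ⇒ polar day, H₀ = π.
Bracket: H₀ sin φ sin δ + cos φ cos δ sin H₀ = 3.1416×-0.98927×-0.51836 + 0.14608×0.85516×0.00000 = 1.611006 + 0.000000 = 1.611006.
Q̄ = (S₀/π) × [bracket] = (1460/π) × 1.611006 = 748.69 W/m².
Ratio Q̄_A / Q̄_B = 470.96 / 748.69 = 0.6290.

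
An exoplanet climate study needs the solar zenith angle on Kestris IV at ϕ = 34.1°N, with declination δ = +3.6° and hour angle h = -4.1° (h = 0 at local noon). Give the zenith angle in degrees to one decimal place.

cos θ_z = sin ϕ sin δ + cos ϕ cos δ cos h = 0.035203 + 0.824311 = 0.859514.
θ_z = arccos(0.859514) = 30.7°.

θ_z = 30.7°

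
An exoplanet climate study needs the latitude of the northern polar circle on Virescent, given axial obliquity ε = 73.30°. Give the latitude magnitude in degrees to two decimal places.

16.70°

The polar circle is the lowest latitude that experiences at least one full rotation of continuous daylight at the northern-summer solstice; it lies at |φ| = 90° − ε = 90° − 73.30° = 16.70°.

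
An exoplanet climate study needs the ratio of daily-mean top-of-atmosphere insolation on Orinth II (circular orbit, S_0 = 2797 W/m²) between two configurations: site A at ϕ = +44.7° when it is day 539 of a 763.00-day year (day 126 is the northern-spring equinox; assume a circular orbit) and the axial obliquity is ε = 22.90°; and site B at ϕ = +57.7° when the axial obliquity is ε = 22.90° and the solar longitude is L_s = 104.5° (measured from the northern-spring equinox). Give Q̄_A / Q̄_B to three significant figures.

Q̄_A / Q̄_B ≈ 0.545

— Configuration A (ϕ=+44.7°):
Solar longitude: L_s = 360° × (539 − 126)/763.00 = 194.862°.
sin δ = sin 22.90° × sin 194.862° = -0.09981, so δ = -5.728°.
cos h₀ = −tan(+44.7°) tan(-5.728°) = 0.0993, h₀ = 1.4714 rad.
Bracket: h₀ sin ϕ sin δ + cos ϕ cos δ sin h₀ = 1.4714×0.70339×-0.09981 + 0.71080×0.99501×0.99506 = -0.103300 + 0.703759 = 0.600459.
Q̄ = (S_0/π) × [bracket] = (2797/π) × 0.600459 = 534.60 W/m².
— Configuration B (ϕ=+57.7°):
Solar declination: sin δ = sin ε · sin L_s = sin 22.90° × sin 104.5° = 0.37673, so δ = +22.131°.
cos h₀ = −tan(+57.7°) tan(+22.131°) = -0.6433, h₀ = 2.2696 rad.
Bracket: h₀ sin ϕ sin δ + cos ϕ cos δ sin h₀ = 2.2696×0.84526×0.37673 + 0.53435×0.92632×0.76559 = 0.722720 + 0.378951 = 1.101671.
Q̄ = (S_0/π) × [bracket] = (2797/π) × 1.101671 = 980.83 W/m².
Ratio Q̄_A / Q̄_B = 534.60 / 980.83 = 0.5450.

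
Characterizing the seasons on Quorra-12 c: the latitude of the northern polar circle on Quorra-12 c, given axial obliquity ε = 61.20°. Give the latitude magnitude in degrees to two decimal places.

The polar circle is the lowest latitude that experiences at least one full rotation of continuous daylight at the northern-summer solstice; it lies at |φ| = 90° − ε = 90° − 61.20° = 28.80°.

28.80°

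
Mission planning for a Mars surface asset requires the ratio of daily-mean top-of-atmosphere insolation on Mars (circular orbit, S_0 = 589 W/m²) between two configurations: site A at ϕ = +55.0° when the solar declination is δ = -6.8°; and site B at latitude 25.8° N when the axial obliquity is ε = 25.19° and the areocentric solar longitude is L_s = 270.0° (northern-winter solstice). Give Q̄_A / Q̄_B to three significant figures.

Q̄_A / Q̄_B ≈ 0.781

— Configuration A (ϕ=+55.0°):
cos h₀ = −tan(+55.0°) tan(-6.800°) = 0.1703, h₀ = 1.3997 rad.
Bracket: h₀ sin ϕ sin δ + cos ϕ cos δ sin h₀ = 1.3997×0.81915×-0.11840 + 0.57358×0.99297×0.98539 = -0.135753 + 0.561227 = 0.425474.
Q̄ = (S_0/π) × [bracket] = (589/π) × 0.425474 = 79.770 W/m².
— Configuration B (ϕ=+25.8°):
sin δ = sin 25.19° × sin 270.0° = -0.42562, so δ = -25.190°.
cos h₀ = −tan(+25.8°) tan(-25.190°) = 0.2274, h₀ = 1.3414 rad.
Bracket: h₀ sin ϕ sin δ + cos ϕ cos δ sin h₀ = 1.3414×0.43523×-0.42562 + 0.90032×0.90490×0.97381 = -0.248484 + 0.793363 = 0.544879.
Q̄ = (S_0/π) × [bracket] = (589/π) × 0.544879 = 102.16 W/m².
Ratio Q̄_A / Q̄_B = 79.770 / 102.16 = 0.7808.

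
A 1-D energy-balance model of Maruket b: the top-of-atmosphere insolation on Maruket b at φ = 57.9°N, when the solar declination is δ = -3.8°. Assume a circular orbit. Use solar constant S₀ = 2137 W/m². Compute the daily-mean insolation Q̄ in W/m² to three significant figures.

cos H₀ = −tan(+57.9°) tan(-3.800°) = 0.1059, H₀ = 1.4647 rad.
Bracket: H₀ sin φ sin δ + cos φ cos δ sin H₀ = 1.4647×0.84712×-0.06627 + 0.53140×0.99780×0.99438 = -0.082226 + 0.527251 = 0.445025.
Q̄ = (S₀/π) × [bracket] = (2137/π) × 0.445025 = 302.7 W/m².

Q̄ ≈ 303 W/m²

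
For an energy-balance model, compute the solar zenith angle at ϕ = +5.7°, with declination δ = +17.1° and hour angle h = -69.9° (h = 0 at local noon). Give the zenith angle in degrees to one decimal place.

θ_z = 69.1°

cos θ_z = sin ϕ sin δ + cos ϕ cos δ cos h = 0.029204 + 0.326843 = 0.356047.
θ_z = arccos(0.356047) = 69.1°.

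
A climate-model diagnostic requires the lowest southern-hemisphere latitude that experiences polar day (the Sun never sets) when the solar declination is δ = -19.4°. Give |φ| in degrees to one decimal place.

Polar day requires cos H₀ = −tan φ tan δ ≤ −1, i.e. tan φ tan δ ≥ 1.
The boundary is |tan φ| · |tan δ| = 1, so |φ| = 90° − |δ| = 90° − 19.4° = 70.6° in the southern hemisphere.

|φ| = 70.6°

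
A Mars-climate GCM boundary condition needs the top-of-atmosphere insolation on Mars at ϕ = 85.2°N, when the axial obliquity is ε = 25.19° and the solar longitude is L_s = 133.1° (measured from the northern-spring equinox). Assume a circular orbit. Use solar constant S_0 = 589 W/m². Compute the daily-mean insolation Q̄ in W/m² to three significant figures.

Q̄ ≈ 182 W/m²

Solar declination: sin δ = sin ε · sin L_s = sin 25.19° × sin 133.1° = 0.31077, so δ = +18.106°.
cos h₀ = −tan(+85.2°) tan(+18.106°) = -3.8937 ≤ −1 ⇒ polar day, h₀ = π.
Bracket: h₀ sin ϕ sin δ + cos ϕ cos δ sin h₀ = 3.1416×0.99649×0.31077 + 0.08368×0.95048×0.00000 = 0.972888 + 0.000000 = 0.972888.
Q̄ = (S_0/π) × [bracket] = (589/π) × 0.972888 = 182.4 W/m².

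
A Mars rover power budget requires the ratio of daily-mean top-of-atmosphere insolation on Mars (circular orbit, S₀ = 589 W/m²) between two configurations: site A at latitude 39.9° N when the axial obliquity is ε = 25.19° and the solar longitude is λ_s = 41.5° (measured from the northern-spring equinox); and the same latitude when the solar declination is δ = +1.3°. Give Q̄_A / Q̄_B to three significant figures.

Q̄_A / Q̄_B ≈ 1.32

— Configuration A (φ=+39.9°):
Solar declination: sin δ = sin ε · sin λ_s = sin 25.19° × sin 41.5° = 0.28203, so δ = +16.381°.
cos H₀ = −tan(+39.9°) tan(+16.381°) = -0.2458, H₀ = 1.8191 rad.
Bracket: H₀ sin φ sin δ + cos φ cos δ sin H₀ = 1.8191×0.64145×0.28203 + 0.76717×0.95941×0.96932 = 0.329090 + 0.713449 = 1.042539.
Q̄ = (S₀/π) × [bracket] = (589/π) × 1.042539 = 195.46 W/m².
— Configuration B (φ=+39.9°):
cos H₀ = −tan(+39.9°) tan(+1.300°) = -0.0190, H₀ = 1.5898 rad.
Bracket: H₀ sin φ sin δ + cos φ cos δ sin H₀ = 1.5898×0.64145×0.02269 + 0.76717×0.99974×0.99982 = 0.023139 + 0.766832 = 0.789971.
Q̄ = (S₀/π) × [bracket] = (589/π) × 0.789971 = 148.11 W/m².
Ratio Q̄_A / Q̄_B = 195.46 / 148.11 = 1.320.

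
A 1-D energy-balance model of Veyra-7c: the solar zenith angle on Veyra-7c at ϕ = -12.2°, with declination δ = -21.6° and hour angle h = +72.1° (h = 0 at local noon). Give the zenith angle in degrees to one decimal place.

cos θ_z = sin ϕ sin δ + cos ϕ cos δ cos h = 0.077794 + 0.279319 = 0.357113.
θ_z = arccos(0.357113) = 69.1°.

θ_z = 69.1°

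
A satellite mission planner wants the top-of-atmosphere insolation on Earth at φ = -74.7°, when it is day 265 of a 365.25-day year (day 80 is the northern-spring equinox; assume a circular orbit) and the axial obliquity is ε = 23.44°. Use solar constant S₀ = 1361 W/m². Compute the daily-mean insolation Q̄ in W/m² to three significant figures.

Q̄ ≈ 125 W/m²

Solar longitude: λ_s = 360° × (265 − 80)/365.25 = 182.341°.
sin δ = sin 23.44° × sin 182.341° = -0.01625, so δ = -0.931°.
cos H₀ = −tan(-74.7°) tan(-0.931°) = -0.0594, H₀ = 1.6302 rad.
Bracket: H₀ sin φ sin δ + cos φ cos δ sin H₀ = 1.6302×-0.96456×-0.01625 + 0.26387×0.99987×0.99823 = 0.025552 + 0.263369 = 0.288921.
Q̄ = (S₀/π) × [bracket] = (1361/π) × 0.288921 = 125.2 W/m².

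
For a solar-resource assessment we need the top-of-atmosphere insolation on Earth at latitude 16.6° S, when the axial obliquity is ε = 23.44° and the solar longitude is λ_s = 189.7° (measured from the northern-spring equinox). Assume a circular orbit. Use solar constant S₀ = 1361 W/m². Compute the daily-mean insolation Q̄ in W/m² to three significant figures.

Solar declination: sin δ = sin ε · sin λ_s = sin 23.44° × sin 189.7° = -0.06702, so δ = -3.843°.
cos H₀ = −tan(-16.6°) tan(-3.843°) = -0.0200, H₀ = 1.5908 rad.
Bracket: H₀ sin φ sin δ + cos φ cos δ sin H₀ = 1.5908×-0.28569×-0.06702 + 0.95832×0.99775×0.99980 = 0.030459 + 0.955973 = 0.986432.
Q̄ = (S₀/π) × [bracket] = (1361/π) × 0.986432 = 427.3 W/m².

Q̄ ≈ 427 W/m²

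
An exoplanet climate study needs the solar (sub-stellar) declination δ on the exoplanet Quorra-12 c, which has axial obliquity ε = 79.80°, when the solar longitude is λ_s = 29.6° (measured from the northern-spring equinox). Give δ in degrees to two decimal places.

sin δ = sin ε · sin λ_s = sin 79.80° × sin 29.6° = 0.486135.
δ = arcsin(0.486135) = +29.09°.

δ = +29.09°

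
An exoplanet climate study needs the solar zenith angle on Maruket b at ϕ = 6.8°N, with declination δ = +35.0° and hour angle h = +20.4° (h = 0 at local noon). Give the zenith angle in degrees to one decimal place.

θ_z = 33.9°

cos θ_z = sin ϕ sin δ + cos ϕ cos δ cos h = 0.067914 + 0.762376 = 0.830290.
θ_z = arccos(0.830290) = 33.9°.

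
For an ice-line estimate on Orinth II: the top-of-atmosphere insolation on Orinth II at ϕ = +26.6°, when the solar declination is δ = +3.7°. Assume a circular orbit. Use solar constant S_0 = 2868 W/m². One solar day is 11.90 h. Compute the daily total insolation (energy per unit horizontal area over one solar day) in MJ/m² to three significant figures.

36.7 MJ/m²

cos h₀ = −tan(+26.6°) tan(+3.700°) = -0.0324, h₀ = 1.6032 rad.
Bracket: h₀ sin ϕ sin δ + cos ϕ cos δ sin h₀ = 1.6032×0.44776×0.06453 + 0.89415×0.99792×0.99948 = 0.046323 + 0.891826 = 0.938149.
Q̄ = (S_0/π) × [bracket] = (2868/π) × 0.938149 = 856.45 W/m².
Daily total = Q̄ × 11.90 h × 3600 s/h = 856.45 × 11.90 × 3600 / 10⁶ = 36.69 MJ/m².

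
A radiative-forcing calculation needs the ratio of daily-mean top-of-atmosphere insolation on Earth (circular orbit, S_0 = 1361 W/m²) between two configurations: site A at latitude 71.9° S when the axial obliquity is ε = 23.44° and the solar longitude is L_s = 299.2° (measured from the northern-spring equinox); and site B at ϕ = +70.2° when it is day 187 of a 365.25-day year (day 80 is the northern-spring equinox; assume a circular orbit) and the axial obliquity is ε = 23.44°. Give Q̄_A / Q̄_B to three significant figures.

Q̄_A / Q̄_B ≈ 0.915

— Configuration A (ϕ=-71.9°):
Solar declination: sin δ = sin ε · sin L_s = sin 23.44° × sin 299.2° = -0.34724, so δ = -20.318°.
cos h₀ = −tan(-71.9°) tan(-20.318°) = -1.1329 ≤ −1 ⇒ polar day, h₀ = π.
Bracket: h₀ sin ϕ sin δ + cos ϕ cos δ sin h₀ = 3.1416×-0.95052×-0.34724 + 0.31068×0.93778×0.00000 = 1.036912 + 0.000000 = 1.036912.
Q̄ = (S_0/π) × [bracket] = (1361/π) × 1.036912 = 449.21 W/m².
— Configuration B (ϕ=+70.2°):
Solar longitude: L_s = 360° × (187 − 80)/365.25 = 105.462°.
sin δ = sin 23.44° × sin 105.462° = 0.38339, so δ = +22.544°.
cos h₀ = −tan(+70.2°) tan(+22.544°) = -1.1530 ≤ −1 ⇒ polar day, h₀ = π.
Bracket: h₀ sin ϕ sin δ + cos ϕ cos δ sin h₀ = 3.1416×0.94088×0.38339 + 0.33874×0.92359×0.00000 = 1.133250 + 0.000000 = 1.133250.
Q̄ = (S_0/π) × [bracket] = (1361/π) × 1.133250 = 490.95 W/m².
Ratio Q̄_A / Q̄_B = 449.21 / 490.95 = 0.9150.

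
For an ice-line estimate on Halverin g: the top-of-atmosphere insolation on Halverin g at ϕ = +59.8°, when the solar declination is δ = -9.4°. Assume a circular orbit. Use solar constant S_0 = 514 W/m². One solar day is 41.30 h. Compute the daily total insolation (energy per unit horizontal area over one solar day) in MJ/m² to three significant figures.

7.17 MJ/m²

cos h₀ = −tan(+59.8°) tan(-9.400°) = 0.2844, h₀ = 1.2824 rad.
Bracket: h₀ sin ϕ sin δ + cos ϕ cos δ sin h₀ = 1.2824×0.86427×-0.16333 + 0.50302×0.98657×0.95869 = -0.181025 + 0.475764 = 0.294739.
Q̄ = (S_0/π) × [bracket] = (514/π) × 0.294739 = 48.223 W/m².
Daily total = Q̄ × 41.30 h × 3600 s/h = 48.223 × 41.30 × 3600 / 10⁶ = 7.170 MJ/m².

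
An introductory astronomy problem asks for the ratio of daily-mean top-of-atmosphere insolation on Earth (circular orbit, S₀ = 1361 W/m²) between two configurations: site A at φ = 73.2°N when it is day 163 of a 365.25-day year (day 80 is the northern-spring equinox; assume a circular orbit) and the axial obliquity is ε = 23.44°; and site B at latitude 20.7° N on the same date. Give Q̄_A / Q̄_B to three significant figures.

— Configuration A (φ=+73.2°):
Solar longitude: λ_s = 360° × (163 − 80)/365.25 = 81.807°.
sin δ = sin 23.44° × sin 81.807° = 0.39373, so δ = +23.187°.
cos H₀ = −tan(+73.2°) tan(+23.187°) = -1.4187 ≤ −1 ⇒ polar day, H₀ = π.
Bracket: H₀ sin φ sin δ + cos φ cos δ sin H₀ = 3.1416×0.95732×0.39373 + 0.28903×0.91923×0.00000 = 1.184149 + 0.000000 = 1.184149.
Q̄ = (S₀/π) × [bracket] = (1361/π) × 1.184149 = 513.00 W/m².
— Configuration B (φ=+20.7°):
cos H₀ = −tan(+20.7°) tan(+23.187°) = -0.1619, H₀ = 1.7334 rad.
Bracket: H₀ sin φ sin δ + cos φ cos δ sin H₀ = 1.7334×0.35347×0.39373 + 0.93544×0.91923×0.98682 = 0.241240 + 0.848551 = 1.089791.
Q̄ = (S₀/π) × [bracket] = (1361/π) × 1.089791 = 472.12 W/m².
Ratio Q̄_A / Q̄_B = 513.00 / 472.12 = 1.087.

Q̄_A / Q̄_B ≈ 1.09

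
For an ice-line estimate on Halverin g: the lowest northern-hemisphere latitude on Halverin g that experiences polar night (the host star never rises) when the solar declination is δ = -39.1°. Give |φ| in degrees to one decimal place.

Polar night requires cos H₀ = −tan φ tan δ ≥ 1, i.e. tan φ tan δ ≤ −1.
The boundary is |tan φ| · |tan δ| = 1, so |φ| = 90° − |δ| = 90° − 39.1° = 50.9° in the northern hemisphere.

|φ| = 50.9°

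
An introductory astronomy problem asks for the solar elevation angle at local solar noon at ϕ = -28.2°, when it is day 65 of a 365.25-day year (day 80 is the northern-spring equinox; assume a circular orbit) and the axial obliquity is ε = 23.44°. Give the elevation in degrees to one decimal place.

67.6°

Solar longitude: L_s = 360° × (65 − 80)/365.25 = -14.784°, i.e. -14.784° + 360° = 345.216°.
sin δ = sin 23.44° × sin 345.216° = -0.10151, so δ = -5.826°.
At local noon the hour angle is zero, so the zenith angle equals |ϕ − δ| = |-28.2° − (-5.826°)| = 22.374°.
Elevation = 90° − 22.374° = 67.6°.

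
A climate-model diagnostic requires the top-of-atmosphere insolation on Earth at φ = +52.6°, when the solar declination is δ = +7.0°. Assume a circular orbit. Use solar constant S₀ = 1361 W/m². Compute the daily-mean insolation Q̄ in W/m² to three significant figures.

Q̄ ≈ 330 W/m²

cos H₀ = −tan(+52.6°) tan(+7.000°) = -0.1606, H₀ = 1.7321 rad.
Bracket: H₀ sin φ sin δ + cos φ cos δ sin H₀ = 1.7321×0.79441×0.12187 + 0.60738×0.99255×0.98702 = 0.167693 + 0.595030 = 0.762723.
Q̄ = (S₀/π) × [bracket] = (1361/π) × 0.762723 = 330.4 W/m².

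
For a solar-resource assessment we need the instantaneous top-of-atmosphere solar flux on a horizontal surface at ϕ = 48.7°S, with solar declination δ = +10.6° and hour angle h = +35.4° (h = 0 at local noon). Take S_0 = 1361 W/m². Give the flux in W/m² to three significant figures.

cos θ_z = sin ϕ sin δ + cos ϕ cos δ cos h = -0.138196 + 0.528805 = 0.390609.
Flux = S_0 · cos θ_z = 1361 × 0.390609 = 531.6 W/m².

532 W/m²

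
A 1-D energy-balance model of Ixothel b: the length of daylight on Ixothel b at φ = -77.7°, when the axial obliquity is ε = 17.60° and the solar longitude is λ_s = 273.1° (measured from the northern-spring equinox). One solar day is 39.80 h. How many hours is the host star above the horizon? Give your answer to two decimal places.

39.80 h

Solar declination: sin δ = sin ε · sin λ_s = sin 17.60° × sin 273.1° = -0.30193, so δ = -17.573°.
Sunrise equation: cos H₀ = −tan φ · tan δ = -1.4526 ≤ −1, so the host star never sets (polar day) and H₀ = π.
Daylight = 2H₀/(2π) × 39.80 h = (3.1416/π) × 39.80 = 39.80 h.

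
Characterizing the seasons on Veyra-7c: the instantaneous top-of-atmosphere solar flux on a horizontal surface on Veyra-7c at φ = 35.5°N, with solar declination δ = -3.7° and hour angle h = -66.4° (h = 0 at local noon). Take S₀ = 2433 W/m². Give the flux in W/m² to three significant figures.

cos θ_z = sin φ sin δ + cos φ cos δ cos h = -0.037474 + 0.325251 = 0.287777.
Flux = S₀ · cos θ_z = 2433 × 0.287777 = 700.2 W/m².

700 W/m²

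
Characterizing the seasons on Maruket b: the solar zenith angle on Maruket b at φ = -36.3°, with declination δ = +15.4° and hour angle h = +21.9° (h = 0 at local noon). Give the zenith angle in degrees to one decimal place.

θ_z = 55.7°

cos θ_z = sin φ sin δ + cos φ cos δ cos h = -0.157213 + 0.720921 = 0.563708.
θ_z = arccos(0.563708) = 55.7°.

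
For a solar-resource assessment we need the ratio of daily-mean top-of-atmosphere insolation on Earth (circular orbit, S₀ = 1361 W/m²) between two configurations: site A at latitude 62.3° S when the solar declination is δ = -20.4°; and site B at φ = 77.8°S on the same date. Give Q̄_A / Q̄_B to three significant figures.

— Configuration A (φ=-62.3°):
cos H₀ = −tan(-62.3°) tan(-20.400°) = -0.7084, H₀ = 2.3580 rad.
Bracket: H₀ sin φ sin δ + cos φ cos δ sin H₀ = 2.3580×-0.88539×-0.34857 + 0.46484×0.93728×0.70585 = 0.727727 + 0.307528 = 1.035255.
Q̄ = (S₀/π) × [bracket] = (1361/π) × 1.035255 = 448.49 W/m².
— Configuration B (φ=-77.8°):
cos H₀ = −tan(-77.8°) tan(-20.400°) = -1.7201 ≤ −1 ⇒ polar day, H₀ = π.
Bracket: H₀ sin φ sin δ + cos φ cos δ sin H₀ = 3.1416×-0.97742×-0.34857 + 0.21132×0.93728×0.00000 = 1.070341 + 0.000000 = 1.070341.
Q̄ = (S₀/π) × [bracket] = (1361/π) × 1.070341 = 463.69 W/m².
Ratio Q̄_A / Q̄_B = 448.49 / 463.69 = 0.9672.

Q̄_A / Q̄_B ≈ 0.967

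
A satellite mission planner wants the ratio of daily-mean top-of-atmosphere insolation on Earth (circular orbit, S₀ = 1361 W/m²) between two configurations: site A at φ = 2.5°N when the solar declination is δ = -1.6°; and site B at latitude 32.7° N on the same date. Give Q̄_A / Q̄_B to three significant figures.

Q̄_A / Q̄_B ≈ 1.22

— Configuration A (φ=+2.5°):
cos H₀ = −tan(+2.5°) tan(-1.600°) = 0.0012, H₀ = 1.5696 rad.
Bracket: H₀ sin φ sin δ + cos φ cos δ sin H₀ = 1.5696×0.04362×-0.02792 + 0.99905×0.99961×1.00000 = -0.001912 + 0.998660 = 0.996748.
Q̄ = (S₀/π) × [bracket] = (1361/π) × 0.996748 = 431.81 W/m².
— Configuration B (φ=+32.7°):
cos H₀ = −tan(+32.7°) tan(-1.600°) = 0.0179, H₀ = 1.5529 rad.
Bracket: H₀ sin φ sin δ + cos φ cos δ sin H₀ = 1.5529×0.54024×-0.02792 + 0.84151×0.99961×0.99984 = -0.023423 + 0.841047 = 0.817624.
Q̄ = (S₀/π) × [bracket] = (1361/π) × 0.817624 = 354.21 W/m².
Ratio Q̄_A / Q̄_B = 431.81 / 354.21 = 1.219.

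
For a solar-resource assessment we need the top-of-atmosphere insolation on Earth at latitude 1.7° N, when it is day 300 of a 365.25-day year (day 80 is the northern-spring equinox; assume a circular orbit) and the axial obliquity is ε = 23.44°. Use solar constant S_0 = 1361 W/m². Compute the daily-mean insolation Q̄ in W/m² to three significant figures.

Q̄ ≈ 416 W/m²

Solar longitude: L_s = 360° × (300 − 80)/365.25 = 216.838°.
sin δ = sin 23.44° × sin 216.838° = -0.23849, so δ = -13.798°.
cos h₀ = −tan(+1.7°) tan(-13.798°) = 0.0073, h₀ = 1.5635 rad.
Bracket: h₀ sin ϕ sin δ + cos ϕ cos δ sin h₀ = 1.5635×0.02967×-0.23849 + 0.99956×0.97114×0.99997 = -0.011063 + 0.970684 = 0.959621.
Q̄ = (S_0/π) × [bracket] = (1361/π) × 0.959621 = 415.7 W/m².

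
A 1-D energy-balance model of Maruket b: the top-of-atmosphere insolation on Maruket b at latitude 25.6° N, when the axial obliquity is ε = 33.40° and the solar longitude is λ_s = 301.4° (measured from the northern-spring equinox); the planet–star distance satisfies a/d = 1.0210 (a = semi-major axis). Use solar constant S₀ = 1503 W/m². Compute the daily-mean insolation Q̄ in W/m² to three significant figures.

Solar declination: sin δ = sin ε · sin λ_s = sin 33.40° × sin 301.4° = -0.46986, so δ = -28.025°.
cos H₀ = −tan(+25.6°) tan(-28.025°) = 0.2550, H₀ = 1.3129 rad.
Bracket: H₀ sin φ sin δ + cos φ cos δ sin H₀ = 1.3129×0.43209×-0.46986 + 0.90183×0.88274×0.96693 = -0.266547 + 0.769755 = 0.503208.
Inverse-square distance factor (a/d)² = 1.0210² = 1.042441.
Q̄ = (S₀/π) × 1.042441 × [bracket] = (1503/π) × 1.042441 × 0.503208 = 251.0 W/m².

Q̄ ≈ 251 W/m²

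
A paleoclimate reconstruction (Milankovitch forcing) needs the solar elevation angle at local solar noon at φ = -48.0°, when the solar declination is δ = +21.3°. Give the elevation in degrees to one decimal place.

At local noon the hour angle is zero, so the zenith angle equals |φ − δ| = |-48.0° − (+21.300°)| = 69.300°.
Elevation = 90° − 69.300° = 20.7°.

20.7°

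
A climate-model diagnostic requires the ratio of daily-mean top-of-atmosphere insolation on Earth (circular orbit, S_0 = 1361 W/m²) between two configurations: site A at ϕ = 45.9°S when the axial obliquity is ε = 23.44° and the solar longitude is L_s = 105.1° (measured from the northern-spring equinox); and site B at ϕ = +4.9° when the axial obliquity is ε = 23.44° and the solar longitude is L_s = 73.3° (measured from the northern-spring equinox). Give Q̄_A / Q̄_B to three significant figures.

Q̄_A / Q̄_B ≈ 0.277

— Configuration A (ϕ=-45.9°):
Solar declination: sin δ = sin ε · sin L_s = sin 23.44° × sin 105.1° = 0.38405, so δ = +22.585°.
cos h₀ = −tan(-45.9°) tan(+22.585°) = 0.4292, h₀ = 1.1272 rad.
Bracket: h₀ sin ϕ sin δ + cos ϕ cos δ sin h₀ = 1.1272×-0.71813×0.38405 + 0.69591×0.92331×0.90320 = -0.310879 + 0.580343 = 0.269464.
Q̄ = (S_0/π) × [bracket] = (1361/π) × 0.269464 = 116.74 W/m².
— Configuration B (ϕ=+4.9°):
Solar declination: sin δ = sin ε · sin L_s = sin 23.44° × sin 73.3° = 0.38101, so δ = +22.396°.
cos h₀ = −tan(+4.9°) tan(+22.396°) = -0.0353, h₀ = 1.6061 rad.
Bracket: h₀ sin ϕ sin δ + cos ϕ cos δ sin h₀ = 1.6061×0.08542×0.38101 + 0.99635×0.92457×0.99938 = 0.052272 + 0.920624 = 0.972896.
Q̄ = (S_0/π) × [bracket] = (1361/π) × 0.972896 = 421.48 W/m².
Ratio Q̄_A / Q̄_B = 116.74 / 421.48 = 0.2770.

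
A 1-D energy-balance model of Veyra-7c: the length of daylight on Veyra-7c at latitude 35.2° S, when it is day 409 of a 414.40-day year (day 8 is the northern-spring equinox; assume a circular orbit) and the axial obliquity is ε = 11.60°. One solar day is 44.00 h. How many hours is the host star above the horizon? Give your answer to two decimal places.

Solar longitude: L_s = 360° × (409 − 8)/414.40 = 348.359°.
sin δ = sin 11.60° × sin 348.359° = -0.04057, so δ = -2.325°.
cos h₀ = −tan ϕ · tan δ = −tan(-35.2°) × tan(-2.325°) = -0.0286, so h₀ = 1.5994 rad = 91.64°.
Daylight = 2h₀/(2π) × 44.00 h = (1.5994/π) × 44.00 = 22.40 h.

22.40 h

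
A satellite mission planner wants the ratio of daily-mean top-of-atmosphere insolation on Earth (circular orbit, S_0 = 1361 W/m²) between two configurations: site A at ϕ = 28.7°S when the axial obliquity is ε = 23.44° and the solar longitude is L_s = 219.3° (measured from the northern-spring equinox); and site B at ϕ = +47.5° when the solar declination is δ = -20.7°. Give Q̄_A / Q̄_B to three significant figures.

Q̄_A / Q̄_B ≈ 3.78

— Configuration A (ϕ=-28.7°):
Solar declination: sin δ = sin ε · sin L_s = sin 23.44° × sin 219.3° = -0.25195, so δ = -14.593°.
cos h₀ = −tan(-28.7°) tan(-14.593°) = -0.1425, h₀ = 1.7138 rad.
Bracket: h₀ sin ϕ sin δ + cos ϕ cos δ sin h₀ = 1.7138×-0.48022×-0.25195 + 0.87715×0.96774×0.98979 = 0.207355 + 0.840186 = 1.047541.
Q̄ = (S_0/π) × [bracket] = (1361/π) × 1.047541 = 453.82 W/m².
— Configuration B (ϕ=+47.5°):
cos h₀ = −tan(+47.5°) tan(-20.700°) = 0.4124, h₀ = 1.1457 rad.
Bracket: h₀ sin ϕ sin δ + cos ϕ cos δ sin h₀ = 1.1457×0.73728×-0.35347 + 0.67559×0.93544×0.91102 = -0.298577 + 0.575741 = 0.277164.
Q̄ = (S_0/π) × [bracket] = (1361/π) × 0.277164 = 120.07 W/m².
Ratio Q̄_A / Q̄_B = 453.82 / 120.07 = 3.780.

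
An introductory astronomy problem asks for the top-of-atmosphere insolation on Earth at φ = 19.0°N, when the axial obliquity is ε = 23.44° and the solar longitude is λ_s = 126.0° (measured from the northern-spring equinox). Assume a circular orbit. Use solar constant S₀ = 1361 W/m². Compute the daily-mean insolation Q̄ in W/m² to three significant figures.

Solar declination: sin δ = sin ε · sin λ_s = sin 23.44° × sin 126.0° = 0.32182, so δ = +18.773°.
cos H₀ = −tan(+19.0°) tan(+18.773°) = -0.1170, H₀ = 1.6881 rad.
Bracket: H₀ sin φ sin δ + cos φ cos δ sin H₀ = 1.6881×0.32557×0.32182 + 0.94552×0.94680×0.99313 = 0.176871 + 0.889068 = 1.065939.
Q̄ = (S₀/π) × [bracket] = (1361/π) × 1.065939 = 461.8 W/m².

Q̄ ≈ 462 W/m²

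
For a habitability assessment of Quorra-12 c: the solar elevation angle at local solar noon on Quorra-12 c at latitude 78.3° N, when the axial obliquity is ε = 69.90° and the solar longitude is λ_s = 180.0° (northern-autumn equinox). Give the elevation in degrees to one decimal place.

Solar declination: sin δ = sin ε · sin λ_s = sin 69.90° × sin 180.0° = 0.00000, so δ = +0.000°.
At local noon the hour angle is zero, so the zenith angle equals |φ − δ| = |+78.3° − (+0.000°)| = 78.300°.
Elevation = 90° − 78.300° = 11.7°.

11.7°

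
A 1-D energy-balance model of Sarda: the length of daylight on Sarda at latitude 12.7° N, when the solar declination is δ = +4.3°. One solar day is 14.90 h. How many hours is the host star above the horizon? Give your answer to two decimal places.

cos H₀ = −tan φ · tan δ = −tan(+12.7°) × tan(+4.300°) = -0.0169, so H₀ = 1.5877 rad = 90.97°.
Daylight = 2H₀/(2π) × 14.90 h = (1.5877/π) × 14.90 = 7.53 h.

7.53 h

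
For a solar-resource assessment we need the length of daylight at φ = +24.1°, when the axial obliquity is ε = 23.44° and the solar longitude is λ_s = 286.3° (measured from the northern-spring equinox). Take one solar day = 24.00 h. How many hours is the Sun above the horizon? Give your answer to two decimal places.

Solar declination: sin δ = sin ε · sin λ_s = sin 23.44° × sin 286.3° = -0.38180, so δ = -22.445°.
cos H₀ = −tan φ · tan δ = −tan(+24.1°) × tan(-22.445°) = 0.1848, so H₀ = 1.3849 rad = 79.35°.
Daylight = 2H₀/(2π) × 24.00 h = (1.3849/π) × 24.00 = 10.58 h.

10.58 h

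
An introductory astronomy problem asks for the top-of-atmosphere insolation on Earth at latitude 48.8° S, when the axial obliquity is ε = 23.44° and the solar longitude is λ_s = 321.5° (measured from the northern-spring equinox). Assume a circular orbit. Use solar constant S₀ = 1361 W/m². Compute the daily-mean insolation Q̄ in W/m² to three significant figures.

Q̄ ≈ 415 W/m²

Solar declination: sin δ = sin ε · sin λ_s = sin 23.44° × sin 321.5° = -0.24763, so δ = -14.337°.
cos H₀ = −tan(-48.8°) tan(-14.337°) = -0.2920, H₀ = 1.8671 rad.
Bracket: H₀ sin φ sin δ + cos φ cos δ sin H₀ = 1.8671×-0.75241×-0.24763 + 0.65869×0.96885×0.95643 = 0.347877 + 0.610367 = 0.958244.
Q̄ = (S₀/π) × [bracket] = (1361/π) × 0.958244 = 415.1 W/m².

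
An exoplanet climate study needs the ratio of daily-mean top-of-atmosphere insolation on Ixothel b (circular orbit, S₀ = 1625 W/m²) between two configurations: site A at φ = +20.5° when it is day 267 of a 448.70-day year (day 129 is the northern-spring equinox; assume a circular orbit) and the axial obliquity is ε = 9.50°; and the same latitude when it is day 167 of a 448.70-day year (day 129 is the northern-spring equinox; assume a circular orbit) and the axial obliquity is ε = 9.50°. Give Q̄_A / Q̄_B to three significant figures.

Q̄_A / Q̄_B ≈ 1.03

— Configuration A (φ=+20.5°):
Solar longitude: λ_s = 360° × (267 − 129)/448.70 = 110.720°.
sin δ = sin 9.50° × sin 110.720° = 0.15437, so δ = +8.880°.
cos H₀ = −tan(+20.5°) tan(+8.880°) = -0.0584, H₀ = 1.6292 rad.
Bracket: H₀ sin φ sin δ + cos φ cos δ sin H₀ = 1.6292×0.35021×0.15437 + 0.93667×0.98801×0.99829 = 0.088078 + 0.923857 = 1.011935.
Q̄ = (S₀/π) × [bracket] = (1625/π) × 1.011935 = 523.43 W/m².
— Configuration B (φ=+20.5°):
Solar longitude: λ_s = 360° × (167 − 129)/448.70 = 30.488°.
sin δ = sin 9.50° × sin 30.488° = 0.08374, so δ = +4.803°.
cos H₀ = −tan(+20.5°) tan(+4.803°) = -0.0314, H₀ = 1.6022 rad.
Bracket: H₀ sin φ sin δ + cos φ cos δ sin H₀ = 1.6022×0.35021×0.08374 + 0.93667×0.99649×0.99951 = 0.046987 + 0.932925 = 0.979912.
Q̄ = (S₀/π) × [bracket] = (1625/π) × 0.979912 = 506.86 W/m².
Ratio Q̄_A / Q̄_B = 523.43 / 506.86 = 1.033.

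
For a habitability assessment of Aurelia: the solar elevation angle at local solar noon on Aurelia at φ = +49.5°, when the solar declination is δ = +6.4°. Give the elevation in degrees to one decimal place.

At local noon the hour angle is zero, so the zenith angle equals |φ − δ| = |+49.5° − (+6.400°)| = 43.100°.
Elevation = 90° − 43.100° = 46.9°.

46.9°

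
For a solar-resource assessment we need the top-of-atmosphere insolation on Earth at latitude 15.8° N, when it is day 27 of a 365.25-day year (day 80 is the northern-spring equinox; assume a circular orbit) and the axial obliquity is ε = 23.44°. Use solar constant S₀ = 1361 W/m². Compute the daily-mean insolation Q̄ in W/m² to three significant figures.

Solar longitude: λ_s = 360° × (27 − 80)/365.25 = -52.238°, i.e. -52.238° + 360° = 307.762°.
sin δ = sin 23.44° × sin 307.762° = -0.31448, so δ = -18.329°.
cos H₀ = −tan(+15.8°) tan(-18.329°) = 0.0937, H₀ = 1.4769 rad.
Bracket: H₀ sin φ sin δ + cos φ cos δ sin H₀ = 1.4769×0.27228×-0.31448 + 0.96222×0.94927×0.99560 = -0.126462 + 0.909388 = 0.782926.
Q̄ = (S₀/π) × [bracket] = (1361/π) × 0.782926 = 339.2 W/m².

Q̄ ≈ 339 W/m²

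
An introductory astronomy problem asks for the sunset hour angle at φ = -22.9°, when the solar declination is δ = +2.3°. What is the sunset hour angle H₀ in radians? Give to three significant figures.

H₀ = 1.55 rad

cos H₀ = −tan φ · tan δ = −tan(-22.9°) × tan(+2.300°) = 0.0170, so H₀ = 1.5538 rad = 89.03°.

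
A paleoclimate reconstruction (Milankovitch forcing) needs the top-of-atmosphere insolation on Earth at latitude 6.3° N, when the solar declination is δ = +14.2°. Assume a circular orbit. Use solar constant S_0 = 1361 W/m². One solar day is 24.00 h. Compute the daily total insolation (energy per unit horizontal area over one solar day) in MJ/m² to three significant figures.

cos h₀ = −tan(+6.3°) tan(+14.200°) = -0.0279, h₀ = 1.5987 rad.
Bracket: h₀ sin ϕ sin δ + cos ϕ cos δ sin h₀ = 1.5987×0.10973×0.24531 + 0.99396×0.96945×0.99961 = 0.043034 + 0.963219 = 1.006253.
Q̄ = (S_0/π) × [bracket] = (1361/π) × 1.006253 = 435.93 W/m².
Daily total = Q̄ × 24.00 h × 3600 s/h = 435.93 × 24.00 × 3600 / 10⁶ = 37.66 MJ/m².

37.7 MJ/m²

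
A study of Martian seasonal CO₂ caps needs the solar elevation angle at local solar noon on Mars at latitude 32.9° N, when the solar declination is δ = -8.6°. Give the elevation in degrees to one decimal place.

At local noon the hour angle is zero, so the zenith angle equals |ϕ − δ| = |+32.9° − (-8.600°)| = 41.500°.
Elevation = 90° − 41.500° = 48.5°.

48.5°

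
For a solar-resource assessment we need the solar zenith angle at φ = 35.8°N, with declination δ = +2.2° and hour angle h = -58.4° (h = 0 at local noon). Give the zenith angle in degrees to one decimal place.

cos θ_z = sin φ sin δ + cos φ cos δ cos h = 0.022455 + 0.424673 = 0.447128.
θ_z = arccos(0.447128) = 63.4°.

θ_z = 63.4°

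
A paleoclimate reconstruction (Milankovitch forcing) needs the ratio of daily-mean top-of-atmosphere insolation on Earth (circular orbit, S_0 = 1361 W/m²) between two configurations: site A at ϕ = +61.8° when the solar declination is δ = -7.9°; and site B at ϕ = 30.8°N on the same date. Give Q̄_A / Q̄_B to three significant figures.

Q̄_A / Q̄_B ≈ 0.395

— Configuration A (ϕ=+61.8°):
cos h₀ = −tan(+61.8°) tan(-7.900°) = 0.2588, h₀ = 1.3090 rad.
Bracket: h₀ sin ϕ sin δ + cos ϕ cos δ sin h₀ = 1.3090×0.88130×-0.13744 + 0.47255×0.99051×0.96593 = -0.158554 + 0.452119 = 0.293565.
Q̄ = (S_0/π) × [bracket] = (1361/π) × 0.293565 = 127.18 W/m².
— Configuration B (ϕ=+30.8°):
cos h₀ = −tan(+30.8°) tan(-7.900°) = 0.0827, h₀ = 1.4880 rad.
Bracket: h₀ sin ϕ sin δ + cos ϕ cos δ sin h₀ = 1.4880×0.51204×-0.13744 + 0.85896×0.99051×0.99657 = -0.104718 + 0.847890 = 0.743172.
Q̄ = (S_0/π) × [bracket] = (1361/π) × 0.743172 = 321.96 W/m².
Ratio Q̄_A / Q̄_B = 127.18 / 321.96 = 0.3950.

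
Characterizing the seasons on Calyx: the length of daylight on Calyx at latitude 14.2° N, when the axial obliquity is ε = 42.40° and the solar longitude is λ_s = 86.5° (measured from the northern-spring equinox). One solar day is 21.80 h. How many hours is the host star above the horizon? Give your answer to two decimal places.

Solar declination: sin δ = sin ε · sin λ_s = sin 42.40° × sin 86.5° = 0.67304, so δ = +42.302°.
cos H₀ = −tan φ · tan δ = −tan(+14.2°) × tan(+42.302°) = -0.2303, so H₀ = 1.8031 rad = 103.31°.
Daylight = 2H₀/(2π) × 21.80 h = (1.8031/π) × 21.80 = 12.51 h.

12.51 h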